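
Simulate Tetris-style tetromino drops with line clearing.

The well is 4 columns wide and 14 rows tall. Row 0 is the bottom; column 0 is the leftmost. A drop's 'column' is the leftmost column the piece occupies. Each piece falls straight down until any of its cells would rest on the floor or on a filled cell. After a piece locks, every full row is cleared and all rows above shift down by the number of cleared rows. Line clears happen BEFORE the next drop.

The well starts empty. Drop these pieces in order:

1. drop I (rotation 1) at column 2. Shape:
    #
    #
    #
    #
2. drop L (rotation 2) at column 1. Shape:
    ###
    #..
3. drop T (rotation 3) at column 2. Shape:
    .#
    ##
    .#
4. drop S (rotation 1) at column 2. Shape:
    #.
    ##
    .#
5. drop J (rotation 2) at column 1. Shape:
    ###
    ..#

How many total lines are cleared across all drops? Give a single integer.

Drop 1: I rot1 at col 2 lands with bottom-row=0; cleared 0 line(s) (total 0); column heights now [0 0 4 0], max=4
Drop 2: L rot2 at col 1 lands with bottom-row=3; cleared 0 line(s) (total 0); column heights now [0 5 5 5], max=5
Drop 3: T rot3 at col 2 lands with bottom-row=5; cleared 0 line(s) (total 0); column heights now [0 5 7 8], max=8
Drop 4: S rot1 at col 2 lands with bottom-row=8; cleared 0 line(s) (total 0); column heights now [0 5 11 10], max=11
Drop 5: J rot2 at col 1 lands with bottom-row=10; cleared 0 line(s) (total 0); column heights now [0 12 12 12], max=12

Answer: 0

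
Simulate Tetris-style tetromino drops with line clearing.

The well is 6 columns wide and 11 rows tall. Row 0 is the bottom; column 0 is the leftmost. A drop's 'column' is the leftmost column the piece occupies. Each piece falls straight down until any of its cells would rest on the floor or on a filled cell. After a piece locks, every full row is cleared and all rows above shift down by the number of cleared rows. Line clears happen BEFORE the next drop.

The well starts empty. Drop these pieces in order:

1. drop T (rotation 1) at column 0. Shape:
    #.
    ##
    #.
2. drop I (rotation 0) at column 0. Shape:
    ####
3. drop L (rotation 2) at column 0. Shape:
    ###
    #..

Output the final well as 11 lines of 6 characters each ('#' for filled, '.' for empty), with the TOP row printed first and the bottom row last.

Drop 1: T rot1 at col 0 lands with bottom-row=0; cleared 0 line(s) (total 0); column heights now [3 2 0 0 0 0], max=3
Drop 2: I rot0 at col 0 lands with bottom-row=3; cleared 0 line(s) (total 0); column heights now [4 4 4 4 0 0], max=4
Drop 3: L rot2 at col 0 lands with bottom-row=4; cleared 0 line(s) (total 0); column heights now [6 6 6 4 0 0], max=6

Answer: ......
......
......
......
......
###...
#.....
####..
#.....
##....
#.....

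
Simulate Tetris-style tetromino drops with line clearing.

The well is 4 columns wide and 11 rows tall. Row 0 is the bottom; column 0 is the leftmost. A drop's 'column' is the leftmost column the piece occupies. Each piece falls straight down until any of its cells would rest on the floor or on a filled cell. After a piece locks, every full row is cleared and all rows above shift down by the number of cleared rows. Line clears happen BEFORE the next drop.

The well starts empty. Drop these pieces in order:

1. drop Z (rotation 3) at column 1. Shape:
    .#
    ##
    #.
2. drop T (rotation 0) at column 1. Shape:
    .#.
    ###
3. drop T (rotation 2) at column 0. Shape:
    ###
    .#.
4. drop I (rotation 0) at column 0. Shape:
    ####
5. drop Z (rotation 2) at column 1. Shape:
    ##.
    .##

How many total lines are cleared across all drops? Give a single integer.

Answer: 1

Derivation:
Drop 1: Z rot3 at col 1 lands with bottom-row=0; cleared 0 line(s) (total 0); column heights now [0 2 3 0], max=3
Drop 2: T rot0 at col 1 lands with bottom-row=3; cleared 0 line(s) (total 0); column heights now [0 4 5 4], max=5
Drop 3: T rot2 at col 0 lands with bottom-row=4; cleared 0 line(s) (total 0); column heights now [6 6 6 4], max=6
Drop 4: I rot0 at col 0 lands with bottom-row=6; cleared 1 line(s) (total 1); column heights now [6 6 6 4], max=6
Drop 5: Z rot2 at col 1 lands with bottom-row=6; cleared 0 line(s) (total 1); column heights now [6 8 8 7], max=8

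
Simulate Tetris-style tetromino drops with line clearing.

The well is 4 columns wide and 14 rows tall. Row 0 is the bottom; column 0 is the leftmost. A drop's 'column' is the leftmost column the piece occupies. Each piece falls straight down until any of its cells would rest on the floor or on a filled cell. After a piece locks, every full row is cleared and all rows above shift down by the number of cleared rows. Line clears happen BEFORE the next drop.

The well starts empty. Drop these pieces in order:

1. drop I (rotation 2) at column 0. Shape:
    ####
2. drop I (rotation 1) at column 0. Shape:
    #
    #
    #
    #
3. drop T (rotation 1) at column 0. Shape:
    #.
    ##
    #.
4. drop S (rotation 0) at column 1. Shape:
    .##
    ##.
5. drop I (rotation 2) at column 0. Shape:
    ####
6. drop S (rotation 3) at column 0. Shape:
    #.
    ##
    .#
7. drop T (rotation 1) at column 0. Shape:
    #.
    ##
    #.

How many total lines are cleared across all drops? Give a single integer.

Drop 1: I rot2 at col 0 lands with bottom-row=0; cleared 1 line(s) (total 1); column heights now [0 0 0 0], max=0
Drop 2: I rot1 at col 0 lands with bottom-row=0; cleared 0 line(s) (total 1); column heights now [4 0 0 0], max=4
Drop 3: T rot1 at col 0 lands with bottom-row=4; cleared 0 line(s) (total 1); column heights now [7 6 0 0], max=7
Drop 4: S rot0 at col 1 lands with bottom-row=6; cleared 0 line(s) (total 1); column heights now [7 7 8 8], max=8
Drop 5: I rot2 at col 0 lands with bottom-row=8; cleared 1 line(s) (total 2); column heights now [7 7 8 8], max=8
Drop 6: S rot3 at col 0 lands with bottom-row=7; cleared 0 line(s) (total 2); column heights now [10 9 8 8], max=10
Drop 7: T rot1 at col 0 lands with bottom-row=10; cleared 0 line(s) (total 2); column heights now [13 12 8 8], max=13

Answer: 2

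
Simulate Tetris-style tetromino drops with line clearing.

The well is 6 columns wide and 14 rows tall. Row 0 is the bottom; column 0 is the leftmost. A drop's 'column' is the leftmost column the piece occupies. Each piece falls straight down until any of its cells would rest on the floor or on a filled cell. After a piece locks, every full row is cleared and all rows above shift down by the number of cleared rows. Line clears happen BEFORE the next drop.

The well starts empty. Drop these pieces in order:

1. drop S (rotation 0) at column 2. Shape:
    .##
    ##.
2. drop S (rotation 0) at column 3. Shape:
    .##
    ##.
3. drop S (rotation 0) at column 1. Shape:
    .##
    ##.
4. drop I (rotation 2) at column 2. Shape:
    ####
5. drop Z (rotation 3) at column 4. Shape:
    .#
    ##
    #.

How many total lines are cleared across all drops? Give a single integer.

Answer: 0

Derivation:
Drop 1: S rot0 at col 2 lands with bottom-row=0; cleared 0 line(s) (total 0); column heights now [0 0 1 2 2 0], max=2
Drop 2: S rot0 at col 3 lands with bottom-row=2; cleared 0 line(s) (total 0); column heights now [0 0 1 3 4 4], max=4
Drop 3: S rot0 at col 1 lands with bottom-row=2; cleared 0 line(s) (total 0); column heights now [0 3 4 4 4 4], max=4
Drop 4: I rot2 at col 2 lands with bottom-row=4; cleared 0 line(s) (total 0); column heights now [0 3 5 5 5 5], max=5
Drop 5: Z rot3 at col 4 lands with bottom-row=5; cleared 0 line(s) (total 0); column heights now [0 3 5 5 7 8], max=8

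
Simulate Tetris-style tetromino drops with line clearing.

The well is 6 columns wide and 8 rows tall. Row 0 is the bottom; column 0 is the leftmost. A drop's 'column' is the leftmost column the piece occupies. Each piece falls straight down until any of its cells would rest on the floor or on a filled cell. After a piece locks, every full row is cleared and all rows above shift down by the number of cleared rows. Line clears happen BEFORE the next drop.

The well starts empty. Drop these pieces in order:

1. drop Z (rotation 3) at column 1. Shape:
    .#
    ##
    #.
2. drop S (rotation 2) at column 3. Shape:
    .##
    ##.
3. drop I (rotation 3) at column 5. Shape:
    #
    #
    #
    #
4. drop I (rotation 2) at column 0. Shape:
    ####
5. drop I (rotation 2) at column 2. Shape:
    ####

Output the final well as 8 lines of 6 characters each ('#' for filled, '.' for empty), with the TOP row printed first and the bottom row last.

Drop 1: Z rot3 at col 1 lands with bottom-row=0; cleared 0 line(s) (total 0); column heights now [0 2 3 0 0 0], max=3
Drop 2: S rot2 at col 3 lands with bottom-row=0; cleared 0 line(s) (total 0); column heights now [0 2 3 1 2 2], max=3
Drop 3: I rot3 at col 5 lands with bottom-row=2; cleared 0 line(s) (total 0); column heights now [0 2 3 1 2 6], max=6
Drop 4: I rot2 at col 0 lands with bottom-row=3; cleared 0 line(s) (total 0); column heights now [4 4 4 4 2 6], max=6
Drop 5: I rot2 at col 2 lands with bottom-row=6; cleared 0 line(s) (total 0); column heights now [4 4 7 7 7 7], max=7

Answer: ......
..####
.....#
.....#
####.#
..#..#
.##.##
.#.##.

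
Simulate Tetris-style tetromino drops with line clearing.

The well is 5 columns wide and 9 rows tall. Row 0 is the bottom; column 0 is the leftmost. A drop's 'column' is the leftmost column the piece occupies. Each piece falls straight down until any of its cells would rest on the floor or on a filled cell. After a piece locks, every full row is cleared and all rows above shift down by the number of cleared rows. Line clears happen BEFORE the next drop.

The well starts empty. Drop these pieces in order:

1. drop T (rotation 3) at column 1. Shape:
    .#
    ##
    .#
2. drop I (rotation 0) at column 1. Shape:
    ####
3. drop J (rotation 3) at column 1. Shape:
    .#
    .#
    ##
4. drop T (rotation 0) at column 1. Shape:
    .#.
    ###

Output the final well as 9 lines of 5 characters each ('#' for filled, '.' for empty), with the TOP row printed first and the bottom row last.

Answer: ..#..
.###.
..#..
..#..
.##..
.####
..#..
.##..
..#..

Derivation:
Drop 1: T rot3 at col 1 lands with bottom-row=0; cleared 0 line(s) (total 0); column heights now [0 2 3 0 0], max=3
Drop 2: I rot0 at col 1 lands with bottom-row=3; cleared 0 line(s) (total 0); column heights now [0 4 4 4 4], max=4
Drop 3: J rot3 at col 1 lands with bottom-row=4; cleared 0 line(s) (total 0); column heights now [0 5 7 4 4], max=7
Drop 4: T rot0 at col 1 lands with bottom-row=7; cleared 0 line(s) (total 0); column heights now [0 8 9 8 4], max=9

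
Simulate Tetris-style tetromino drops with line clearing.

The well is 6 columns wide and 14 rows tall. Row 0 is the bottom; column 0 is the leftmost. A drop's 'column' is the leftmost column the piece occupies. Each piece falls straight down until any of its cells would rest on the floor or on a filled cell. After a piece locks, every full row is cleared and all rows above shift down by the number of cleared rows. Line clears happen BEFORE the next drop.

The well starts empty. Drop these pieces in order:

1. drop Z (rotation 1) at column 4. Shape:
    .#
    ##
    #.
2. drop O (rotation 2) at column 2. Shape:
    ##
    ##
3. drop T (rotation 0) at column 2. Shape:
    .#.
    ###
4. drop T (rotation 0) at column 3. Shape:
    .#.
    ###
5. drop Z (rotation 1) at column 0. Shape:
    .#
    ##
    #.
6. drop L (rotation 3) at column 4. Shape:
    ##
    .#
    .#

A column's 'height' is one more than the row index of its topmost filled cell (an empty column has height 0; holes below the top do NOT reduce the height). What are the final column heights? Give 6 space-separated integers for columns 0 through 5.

Drop 1: Z rot1 at col 4 lands with bottom-row=0; cleared 0 line(s) (total 0); column heights now [0 0 0 0 2 3], max=3
Drop 2: O rot2 at col 2 lands with bottom-row=0; cleared 0 line(s) (total 0); column heights now [0 0 2 2 2 3], max=3
Drop 3: T rot0 at col 2 lands with bottom-row=2; cleared 0 line(s) (total 0); column heights now [0 0 3 4 3 3], max=4
Drop 4: T rot0 at col 3 lands with bottom-row=4; cleared 0 line(s) (total 0); column heights now [0 0 3 5 6 5], max=6
Drop 5: Z rot1 at col 0 lands with bottom-row=0; cleared 1 line(s) (total 1); column heights now [1 2 2 4 5 4], max=5
Drop 6: L rot3 at col 4 lands with bottom-row=4; cleared 0 line(s) (total 1); column heights now [1 2 2 4 7 7], max=7

Answer: 1 2 2 4 7 7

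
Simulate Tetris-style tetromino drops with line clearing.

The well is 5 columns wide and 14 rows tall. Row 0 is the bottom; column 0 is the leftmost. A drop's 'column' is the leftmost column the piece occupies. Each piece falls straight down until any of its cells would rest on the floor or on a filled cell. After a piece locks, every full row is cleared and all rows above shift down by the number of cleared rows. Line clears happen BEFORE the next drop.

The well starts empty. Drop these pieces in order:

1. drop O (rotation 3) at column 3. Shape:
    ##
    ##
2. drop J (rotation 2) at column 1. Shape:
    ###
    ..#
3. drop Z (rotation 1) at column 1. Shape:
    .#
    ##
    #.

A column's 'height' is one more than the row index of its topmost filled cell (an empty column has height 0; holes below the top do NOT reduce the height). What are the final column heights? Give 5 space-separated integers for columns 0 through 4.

Answer: 0 6 7 4 2

Derivation:
Drop 1: O rot3 at col 3 lands with bottom-row=0; cleared 0 line(s) (total 0); column heights now [0 0 0 2 2], max=2
Drop 2: J rot2 at col 1 lands with bottom-row=2; cleared 0 line(s) (total 0); column heights now [0 4 4 4 2], max=4
Drop 3: Z rot1 at col 1 lands with bottom-row=4; cleared 0 line(s) (total 0); column heights now [0 6 7 4 2], max=7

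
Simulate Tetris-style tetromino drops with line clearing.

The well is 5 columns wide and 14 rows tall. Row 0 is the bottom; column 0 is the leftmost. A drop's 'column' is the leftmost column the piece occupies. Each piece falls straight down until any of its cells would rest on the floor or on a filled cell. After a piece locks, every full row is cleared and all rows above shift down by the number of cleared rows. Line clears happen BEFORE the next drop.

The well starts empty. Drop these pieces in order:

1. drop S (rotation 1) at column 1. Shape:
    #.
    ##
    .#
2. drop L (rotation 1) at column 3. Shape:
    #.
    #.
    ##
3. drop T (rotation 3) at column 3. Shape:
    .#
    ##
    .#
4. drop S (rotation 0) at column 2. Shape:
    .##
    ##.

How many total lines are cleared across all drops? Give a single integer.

Drop 1: S rot1 at col 1 lands with bottom-row=0; cleared 0 line(s) (total 0); column heights now [0 3 2 0 0], max=3
Drop 2: L rot1 at col 3 lands with bottom-row=0; cleared 0 line(s) (total 0); column heights now [0 3 2 3 1], max=3
Drop 3: T rot3 at col 3 lands with bottom-row=2; cleared 0 line(s) (total 0); column heights now [0 3 2 4 5], max=5
Drop 4: S rot0 at col 2 lands with bottom-row=4; cleared 0 line(s) (total 0); column heights now [0 3 5 6 6], max=6

Answer: 0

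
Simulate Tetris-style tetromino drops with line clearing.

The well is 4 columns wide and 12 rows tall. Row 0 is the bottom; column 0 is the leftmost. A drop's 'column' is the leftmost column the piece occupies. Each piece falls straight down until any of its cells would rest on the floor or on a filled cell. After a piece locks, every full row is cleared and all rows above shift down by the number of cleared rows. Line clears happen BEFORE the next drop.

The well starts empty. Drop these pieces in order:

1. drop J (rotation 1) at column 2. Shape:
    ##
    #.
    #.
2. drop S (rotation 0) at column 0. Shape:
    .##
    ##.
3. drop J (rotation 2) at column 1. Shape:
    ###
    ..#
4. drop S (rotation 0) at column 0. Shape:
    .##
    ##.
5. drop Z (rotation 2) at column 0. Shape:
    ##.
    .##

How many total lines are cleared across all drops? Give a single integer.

Answer: 1

Derivation:
Drop 1: J rot1 at col 2 lands with bottom-row=0; cleared 0 line(s) (total 0); column heights now [0 0 3 3], max=3
Drop 2: S rot0 at col 0 lands with bottom-row=2; cleared 1 line(s) (total 1); column heights now [0 3 3 0], max=3
Drop 3: J rot2 at col 1 lands with bottom-row=2; cleared 0 line(s) (total 1); column heights now [0 4 4 4], max=4
Drop 4: S rot0 at col 0 lands with bottom-row=4; cleared 0 line(s) (total 1); column heights now [5 6 6 4], max=6
Drop 5: Z rot2 at col 0 lands with bottom-row=6; cleared 0 line(s) (total 1); column heights now [8 8 7 4], max=8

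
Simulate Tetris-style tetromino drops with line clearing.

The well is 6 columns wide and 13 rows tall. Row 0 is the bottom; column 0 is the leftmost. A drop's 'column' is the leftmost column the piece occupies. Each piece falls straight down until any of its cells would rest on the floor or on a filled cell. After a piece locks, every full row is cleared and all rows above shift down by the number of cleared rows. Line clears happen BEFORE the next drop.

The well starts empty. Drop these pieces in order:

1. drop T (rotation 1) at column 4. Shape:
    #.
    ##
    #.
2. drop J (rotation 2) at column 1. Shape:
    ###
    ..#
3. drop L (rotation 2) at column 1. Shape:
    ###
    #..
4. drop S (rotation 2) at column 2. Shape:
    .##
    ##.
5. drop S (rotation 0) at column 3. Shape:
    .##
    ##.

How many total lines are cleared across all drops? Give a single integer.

Drop 1: T rot1 at col 4 lands with bottom-row=0; cleared 0 line(s) (total 0); column heights now [0 0 0 0 3 2], max=3
Drop 2: J rot2 at col 1 lands with bottom-row=0; cleared 0 line(s) (total 0); column heights now [0 2 2 2 3 2], max=3
Drop 3: L rot2 at col 1 lands with bottom-row=2; cleared 0 line(s) (total 0); column heights now [0 4 4 4 3 2], max=4
Drop 4: S rot2 at col 2 lands with bottom-row=4; cleared 0 line(s) (total 0); column heights now [0 4 5 6 6 2], max=6
Drop 5: S rot0 at col 3 lands with bottom-row=6; cleared 0 line(s) (total 0); column heights now [0 4 5 7 8 8], max=8

Answer: 0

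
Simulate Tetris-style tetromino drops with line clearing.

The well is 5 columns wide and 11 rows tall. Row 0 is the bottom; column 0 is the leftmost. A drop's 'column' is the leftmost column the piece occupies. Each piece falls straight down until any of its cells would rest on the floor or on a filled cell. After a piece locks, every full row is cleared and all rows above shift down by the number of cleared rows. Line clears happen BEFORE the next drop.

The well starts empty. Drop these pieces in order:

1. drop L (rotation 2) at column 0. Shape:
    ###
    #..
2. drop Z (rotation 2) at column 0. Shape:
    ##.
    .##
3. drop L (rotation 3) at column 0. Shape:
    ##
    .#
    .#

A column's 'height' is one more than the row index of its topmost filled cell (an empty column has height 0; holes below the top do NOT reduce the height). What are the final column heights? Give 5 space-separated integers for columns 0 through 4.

Drop 1: L rot2 at col 0 lands with bottom-row=0; cleared 0 line(s) (total 0); column heights now [2 2 2 0 0], max=2
Drop 2: Z rot2 at col 0 lands with bottom-row=2; cleared 0 line(s) (total 0); column heights now [4 4 3 0 0], max=4
Drop 3: L rot3 at col 0 lands with bottom-row=4; cleared 0 line(s) (total 0); column heights now [7 7 3 0 0], max=7

Answer: 7 7 3 0 0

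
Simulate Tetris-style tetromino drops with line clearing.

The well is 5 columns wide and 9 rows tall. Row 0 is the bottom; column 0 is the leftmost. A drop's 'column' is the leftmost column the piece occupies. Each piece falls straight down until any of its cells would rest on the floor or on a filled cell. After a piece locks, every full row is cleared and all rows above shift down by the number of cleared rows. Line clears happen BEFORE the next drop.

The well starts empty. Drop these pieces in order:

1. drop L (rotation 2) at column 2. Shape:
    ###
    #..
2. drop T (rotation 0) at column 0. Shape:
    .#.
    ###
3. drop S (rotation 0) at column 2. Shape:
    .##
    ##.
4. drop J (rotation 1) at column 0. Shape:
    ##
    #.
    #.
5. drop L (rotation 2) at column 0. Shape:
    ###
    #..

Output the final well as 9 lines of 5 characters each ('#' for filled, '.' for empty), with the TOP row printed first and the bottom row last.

Drop 1: L rot2 at col 2 lands with bottom-row=0; cleared 0 line(s) (total 0); column heights now [0 0 2 2 2], max=2
Drop 2: T rot0 at col 0 lands with bottom-row=2; cleared 0 line(s) (total 0); column heights now [3 4 3 2 2], max=4
Drop 3: S rot0 at col 2 lands with bottom-row=3; cleared 0 line(s) (total 0); column heights now [3 4 4 5 5], max=5
Drop 4: J rot1 at col 0 lands with bottom-row=3; cleared 0 line(s) (total 0); column heights now [6 6 4 5 5], max=6
Drop 5: L rot2 at col 0 lands with bottom-row=6; cleared 0 line(s) (total 0); column heights now [8 8 8 5 5], max=8

Answer: .....
###..
#....
##...
#..##
####.
###..
..###
..#..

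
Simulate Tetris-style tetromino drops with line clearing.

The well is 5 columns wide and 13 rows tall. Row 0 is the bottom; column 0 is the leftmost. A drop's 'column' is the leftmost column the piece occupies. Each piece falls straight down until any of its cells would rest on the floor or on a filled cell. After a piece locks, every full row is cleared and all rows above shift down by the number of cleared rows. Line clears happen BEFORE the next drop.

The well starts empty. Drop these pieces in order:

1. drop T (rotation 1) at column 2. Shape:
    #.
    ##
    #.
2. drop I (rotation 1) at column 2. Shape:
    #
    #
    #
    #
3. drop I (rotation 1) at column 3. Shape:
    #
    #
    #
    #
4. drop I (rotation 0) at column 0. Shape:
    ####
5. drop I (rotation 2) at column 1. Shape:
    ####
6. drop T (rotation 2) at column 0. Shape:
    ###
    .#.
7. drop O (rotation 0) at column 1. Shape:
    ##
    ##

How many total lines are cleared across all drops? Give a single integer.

Answer: 0

Derivation:
Drop 1: T rot1 at col 2 lands with bottom-row=0; cleared 0 line(s) (total 0); column heights now [0 0 3 2 0], max=3
Drop 2: I rot1 at col 2 lands with bottom-row=3; cleared 0 line(s) (total 0); column heights now [0 0 7 2 0], max=7
Drop 3: I rot1 at col 3 lands with bottom-row=2; cleared 0 line(s) (total 0); column heights now [0 0 7 6 0], max=7
Drop 4: I rot0 at col 0 lands with bottom-row=7; cleared 0 line(s) (total 0); column heights now [8 8 8 8 0], max=8
Drop 5: I rot2 at col 1 lands with bottom-row=8; cleared 0 line(s) (total 0); column heights now [8 9 9 9 9], max=9
Drop 6: T rot2 at col 0 lands with bottom-row=9; cleared 0 line(s) (total 0); column heights now [11 11 11 9 9], max=11
Drop 7: O rot0 at col 1 lands with bottom-row=11; cleared 0 line(s) (total 0); column heights now [11 13 13 9 9], max=13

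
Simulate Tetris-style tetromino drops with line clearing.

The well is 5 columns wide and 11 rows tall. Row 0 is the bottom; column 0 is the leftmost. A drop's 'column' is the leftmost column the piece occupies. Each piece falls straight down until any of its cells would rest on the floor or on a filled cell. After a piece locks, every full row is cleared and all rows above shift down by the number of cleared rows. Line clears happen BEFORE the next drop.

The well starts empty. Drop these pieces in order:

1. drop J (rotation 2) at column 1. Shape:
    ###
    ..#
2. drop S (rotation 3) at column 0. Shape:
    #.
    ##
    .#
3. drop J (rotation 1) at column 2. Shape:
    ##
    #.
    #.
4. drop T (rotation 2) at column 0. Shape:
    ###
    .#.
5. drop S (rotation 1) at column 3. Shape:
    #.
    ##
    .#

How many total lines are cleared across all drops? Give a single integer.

Answer: 2

Derivation:
Drop 1: J rot2 at col 1 lands with bottom-row=0; cleared 0 line(s) (total 0); column heights now [0 2 2 2 0], max=2
Drop 2: S rot3 at col 0 lands with bottom-row=2; cleared 0 line(s) (total 0); column heights now [5 4 2 2 0], max=5
Drop 3: J rot1 at col 2 lands with bottom-row=2; cleared 0 line(s) (total 0); column heights now [5 4 5 5 0], max=5
Drop 4: T rot2 at col 0 lands with bottom-row=4; cleared 0 line(s) (total 0); column heights now [6 6 6 5 0], max=6
Drop 5: S rot1 at col 3 lands with bottom-row=4; cleared 2 line(s) (total 2); column heights now [4 4 4 5 0], max=5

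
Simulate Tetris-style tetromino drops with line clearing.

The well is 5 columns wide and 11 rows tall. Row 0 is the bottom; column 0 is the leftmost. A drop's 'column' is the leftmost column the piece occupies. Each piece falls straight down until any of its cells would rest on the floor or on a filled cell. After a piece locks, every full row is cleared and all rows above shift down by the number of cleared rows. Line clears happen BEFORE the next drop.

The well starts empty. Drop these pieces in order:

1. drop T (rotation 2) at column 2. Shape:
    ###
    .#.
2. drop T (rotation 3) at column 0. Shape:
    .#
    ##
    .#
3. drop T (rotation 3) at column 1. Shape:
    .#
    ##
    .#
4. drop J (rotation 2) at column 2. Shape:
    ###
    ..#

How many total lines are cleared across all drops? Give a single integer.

Answer: 1

Derivation:
Drop 1: T rot2 at col 2 lands with bottom-row=0; cleared 0 line(s) (total 0); column heights now [0 0 2 2 2], max=2
Drop 2: T rot3 at col 0 lands with bottom-row=0; cleared 1 line(s) (total 1); column heights now [0 2 0 1 0], max=2
Drop 3: T rot3 at col 1 lands with bottom-row=1; cleared 0 line(s) (total 1); column heights now [0 3 4 1 0], max=4
Drop 4: J rot2 at col 2 lands with bottom-row=3; cleared 0 line(s) (total 1); column heights now [0 3 5 5 5], max=5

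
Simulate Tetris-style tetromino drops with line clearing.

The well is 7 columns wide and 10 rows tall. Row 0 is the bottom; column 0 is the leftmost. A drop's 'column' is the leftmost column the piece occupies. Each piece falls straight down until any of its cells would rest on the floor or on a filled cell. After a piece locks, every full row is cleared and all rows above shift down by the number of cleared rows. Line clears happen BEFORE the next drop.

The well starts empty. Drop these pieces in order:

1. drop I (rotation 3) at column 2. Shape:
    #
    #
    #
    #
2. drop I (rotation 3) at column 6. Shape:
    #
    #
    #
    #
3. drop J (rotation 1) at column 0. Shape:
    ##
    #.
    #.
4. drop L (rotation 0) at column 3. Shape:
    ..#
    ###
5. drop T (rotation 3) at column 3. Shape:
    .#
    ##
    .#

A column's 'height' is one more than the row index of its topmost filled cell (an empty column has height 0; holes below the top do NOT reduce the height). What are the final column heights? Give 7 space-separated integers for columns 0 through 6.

Answer: 3 3 4 3 4 2 4

Derivation:
Drop 1: I rot3 at col 2 lands with bottom-row=0; cleared 0 line(s) (total 0); column heights now [0 0 4 0 0 0 0], max=4
Drop 2: I rot3 at col 6 lands with bottom-row=0; cleared 0 line(s) (total 0); column heights now [0 0 4 0 0 0 4], max=4
Drop 3: J rot1 at col 0 lands with bottom-row=0; cleared 0 line(s) (total 0); column heights now [3 3 4 0 0 0 4], max=4
Drop 4: L rot0 at col 3 lands with bottom-row=0; cleared 0 line(s) (total 0); column heights now [3 3 4 1 1 2 4], max=4
Drop 5: T rot3 at col 3 lands with bottom-row=1; cleared 0 line(s) (total 0); column heights now [3 3 4 3 4 2 4], max=4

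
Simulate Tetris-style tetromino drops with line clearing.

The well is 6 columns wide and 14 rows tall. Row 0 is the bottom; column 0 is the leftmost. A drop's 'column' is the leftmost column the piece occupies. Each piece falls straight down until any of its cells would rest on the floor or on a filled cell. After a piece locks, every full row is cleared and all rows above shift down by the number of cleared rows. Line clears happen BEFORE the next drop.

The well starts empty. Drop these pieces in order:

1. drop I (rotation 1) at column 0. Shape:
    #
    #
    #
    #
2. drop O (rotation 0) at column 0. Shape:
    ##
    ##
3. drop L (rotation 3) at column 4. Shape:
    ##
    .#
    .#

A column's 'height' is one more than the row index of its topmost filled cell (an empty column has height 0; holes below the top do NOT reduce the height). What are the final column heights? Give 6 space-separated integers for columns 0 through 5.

Drop 1: I rot1 at col 0 lands with bottom-row=0; cleared 0 line(s) (total 0); column heights now [4 0 0 0 0 0], max=4
Drop 2: O rot0 at col 0 lands with bottom-row=4; cleared 0 line(s) (total 0); column heights now [6 6 0 0 0 0], max=6
Drop 3: L rot3 at col 4 lands with bottom-row=0; cleared 0 line(s) (total 0); column heights now [6 6 0 0 3 3], max=6

Answer: 6 6 0 0 3 3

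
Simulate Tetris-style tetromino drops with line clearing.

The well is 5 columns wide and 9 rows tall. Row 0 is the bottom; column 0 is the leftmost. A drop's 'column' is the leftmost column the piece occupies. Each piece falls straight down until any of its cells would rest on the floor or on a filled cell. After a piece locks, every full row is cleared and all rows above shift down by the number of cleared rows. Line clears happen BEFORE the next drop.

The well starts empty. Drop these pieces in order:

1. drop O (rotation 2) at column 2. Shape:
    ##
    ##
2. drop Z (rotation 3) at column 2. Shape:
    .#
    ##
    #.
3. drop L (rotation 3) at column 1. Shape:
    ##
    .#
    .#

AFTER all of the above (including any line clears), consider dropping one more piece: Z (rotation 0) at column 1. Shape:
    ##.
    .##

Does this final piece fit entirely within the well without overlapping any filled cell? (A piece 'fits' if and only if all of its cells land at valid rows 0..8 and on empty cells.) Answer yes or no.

Drop 1: O rot2 at col 2 lands with bottom-row=0; cleared 0 line(s) (total 0); column heights now [0 0 2 2 0], max=2
Drop 2: Z rot3 at col 2 lands with bottom-row=2; cleared 0 line(s) (total 0); column heights now [0 0 4 5 0], max=5
Drop 3: L rot3 at col 1 lands with bottom-row=4; cleared 0 line(s) (total 0); column heights now [0 7 7 5 0], max=7
Test piece Z rot0 at col 1 (width 3): heights before test = [0 7 7 5 0]; fits = True

Answer: yes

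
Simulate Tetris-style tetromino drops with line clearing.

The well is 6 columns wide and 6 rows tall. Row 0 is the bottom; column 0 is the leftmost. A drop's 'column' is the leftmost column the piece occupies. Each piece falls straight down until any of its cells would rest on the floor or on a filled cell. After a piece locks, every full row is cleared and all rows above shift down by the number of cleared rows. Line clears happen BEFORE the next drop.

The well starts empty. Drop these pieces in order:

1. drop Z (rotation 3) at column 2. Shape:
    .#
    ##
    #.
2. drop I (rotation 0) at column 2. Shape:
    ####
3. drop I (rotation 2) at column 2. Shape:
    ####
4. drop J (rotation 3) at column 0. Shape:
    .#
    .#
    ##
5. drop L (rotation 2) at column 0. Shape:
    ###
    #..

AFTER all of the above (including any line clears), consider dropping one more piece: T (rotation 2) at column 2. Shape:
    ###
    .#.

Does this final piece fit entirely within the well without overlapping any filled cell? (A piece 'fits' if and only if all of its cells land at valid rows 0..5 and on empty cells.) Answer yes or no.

Answer: no

Derivation:
Drop 1: Z rot3 at col 2 lands with bottom-row=0; cleared 0 line(s) (total 0); column heights now [0 0 2 3 0 0], max=3
Drop 2: I rot0 at col 2 lands with bottom-row=3; cleared 0 line(s) (total 0); column heights now [0 0 4 4 4 4], max=4
Drop 3: I rot2 at col 2 lands with bottom-row=4; cleared 0 line(s) (total 0); column heights now [0 0 5 5 5 5], max=5
Drop 4: J rot3 at col 0 lands with bottom-row=0; cleared 0 line(s) (total 0); column heights now [1 3 5 5 5 5], max=5
Drop 5: L rot2 at col 0 lands with bottom-row=4; cleared 0 line(s) (total 0); column heights now [6 6 6 5 5 5], max=6
Test piece T rot2 at col 2 (width 3): heights before test = [6 6 6 5 5 5]; fits = False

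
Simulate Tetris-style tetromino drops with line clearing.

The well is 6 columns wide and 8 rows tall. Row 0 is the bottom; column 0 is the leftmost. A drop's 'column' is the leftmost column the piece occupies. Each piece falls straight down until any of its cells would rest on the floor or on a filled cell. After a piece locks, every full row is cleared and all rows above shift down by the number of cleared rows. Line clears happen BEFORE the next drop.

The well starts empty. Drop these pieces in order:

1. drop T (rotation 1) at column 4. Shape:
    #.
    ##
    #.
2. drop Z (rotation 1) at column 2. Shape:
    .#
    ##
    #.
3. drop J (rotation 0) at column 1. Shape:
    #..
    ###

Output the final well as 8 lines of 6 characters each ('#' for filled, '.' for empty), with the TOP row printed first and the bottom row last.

Answer: ......
......
......
.#....
.###..
...##.
..####
..#.#.

Derivation:
Drop 1: T rot1 at col 4 lands with bottom-row=0; cleared 0 line(s) (total 0); column heights now [0 0 0 0 3 2], max=3
Drop 2: Z rot1 at col 2 lands with bottom-row=0; cleared 0 line(s) (total 0); column heights now [0 0 2 3 3 2], max=3
Drop 3: J rot0 at col 1 lands with bottom-row=3; cleared 0 line(s) (total 0); column heights now [0 5 4 4 3 2], max=5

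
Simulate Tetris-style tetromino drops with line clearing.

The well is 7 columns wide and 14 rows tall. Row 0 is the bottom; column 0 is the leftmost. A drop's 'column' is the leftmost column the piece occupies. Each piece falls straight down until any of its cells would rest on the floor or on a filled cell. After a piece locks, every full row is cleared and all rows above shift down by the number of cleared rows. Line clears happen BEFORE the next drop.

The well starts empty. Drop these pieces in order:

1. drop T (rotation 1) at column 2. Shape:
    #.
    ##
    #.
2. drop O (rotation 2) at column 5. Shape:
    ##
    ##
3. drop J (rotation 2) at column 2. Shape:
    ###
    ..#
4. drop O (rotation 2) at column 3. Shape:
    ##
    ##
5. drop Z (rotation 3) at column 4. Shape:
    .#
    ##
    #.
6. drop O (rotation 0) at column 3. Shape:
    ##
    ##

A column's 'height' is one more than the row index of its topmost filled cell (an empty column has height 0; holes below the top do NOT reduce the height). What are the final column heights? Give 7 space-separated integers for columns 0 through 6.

Answer: 0 0 4 10 10 9 2

Derivation:
Drop 1: T rot1 at col 2 lands with bottom-row=0; cleared 0 line(s) (total 0); column heights now [0 0 3 2 0 0 0], max=3
Drop 2: O rot2 at col 5 lands with bottom-row=0; cleared 0 line(s) (total 0); column heights now [0 0 3 2 0 2 2], max=3
Drop 3: J rot2 at col 2 lands with bottom-row=2; cleared 0 line(s) (total 0); column heights now [0 0 4 4 4 2 2], max=4
Drop 4: O rot2 at col 3 lands with bottom-row=4; cleared 0 line(s) (total 0); column heights now [0 0 4 6 6 2 2], max=6
Drop 5: Z rot3 at col 4 lands with bottom-row=6; cleared 0 line(s) (total 0); column heights now [0 0 4 6 8 9 2], max=9
Drop 6: O rot0 at col 3 lands with bottom-row=8; cleared 0 line(s) (total 0); column heights now [0 0 4 10 10 9 2], max=10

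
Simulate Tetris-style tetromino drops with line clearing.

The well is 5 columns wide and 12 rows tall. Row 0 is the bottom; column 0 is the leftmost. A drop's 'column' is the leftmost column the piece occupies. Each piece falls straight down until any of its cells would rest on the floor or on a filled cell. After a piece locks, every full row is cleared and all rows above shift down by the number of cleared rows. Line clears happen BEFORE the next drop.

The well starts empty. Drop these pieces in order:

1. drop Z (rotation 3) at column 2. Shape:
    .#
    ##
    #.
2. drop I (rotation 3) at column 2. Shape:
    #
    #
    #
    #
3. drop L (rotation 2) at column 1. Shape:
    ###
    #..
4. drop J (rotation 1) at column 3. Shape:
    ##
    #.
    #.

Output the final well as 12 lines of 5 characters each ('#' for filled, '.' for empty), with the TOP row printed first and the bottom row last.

Drop 1: Z rot3 at col 2 lands with bottom-row=0; cleared 0 line(s) (total 0); column heights now [0 0 2 3 0], max=3
Drop 2: I rot3 at col 2 lands with bottom-row=2; cleared 0 line(s) (total 0); column heights now [0 0 6 3 0], max=6
Drop 3: L rot2 at col 1 lands with bottom-row=5; cleared 0 line(s) (total 0); column heights now [0 7 7 7 0], max=7
Drop 4: J rot1 at col 3 lands with bottom-row=7; cleared 0 line(s) (total 0); column heights now [0 7 7 10 10], max=10

Answer: .....
.....
...##
...#.
...#.
.###.
.##..
..#..
..#..
..##.
..##.
..#..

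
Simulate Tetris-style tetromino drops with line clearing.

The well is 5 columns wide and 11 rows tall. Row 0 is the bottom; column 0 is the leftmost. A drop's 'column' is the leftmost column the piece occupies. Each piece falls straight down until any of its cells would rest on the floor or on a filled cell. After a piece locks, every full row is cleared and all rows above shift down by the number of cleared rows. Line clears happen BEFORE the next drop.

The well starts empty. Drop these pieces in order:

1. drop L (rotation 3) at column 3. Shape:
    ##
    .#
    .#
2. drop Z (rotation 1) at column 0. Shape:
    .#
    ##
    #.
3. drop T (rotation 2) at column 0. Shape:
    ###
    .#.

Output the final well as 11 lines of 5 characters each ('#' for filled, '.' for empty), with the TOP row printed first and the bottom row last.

Answer: .....
.....
.....
.....
.....
.....
###..
.#...
.#.##
##..#
#...#

Derivation:
Drop 1: L rot3 at col 3 lands with bottom-row=0; cleared 0 line(s) (total 0); column heights now [0 0 0 3 3], max=3
Drop 2: Z rot1 at col 0 lands with bottom-row=0; cleared 0 line(s) (total 0); column heights now [2 3 0 3 3], max=3
Drop 3: T rot2 at col 0 lands with bottom-row=3; cleared 0 line(s) (total 0); column heights now [5 5 5 3 3], max=5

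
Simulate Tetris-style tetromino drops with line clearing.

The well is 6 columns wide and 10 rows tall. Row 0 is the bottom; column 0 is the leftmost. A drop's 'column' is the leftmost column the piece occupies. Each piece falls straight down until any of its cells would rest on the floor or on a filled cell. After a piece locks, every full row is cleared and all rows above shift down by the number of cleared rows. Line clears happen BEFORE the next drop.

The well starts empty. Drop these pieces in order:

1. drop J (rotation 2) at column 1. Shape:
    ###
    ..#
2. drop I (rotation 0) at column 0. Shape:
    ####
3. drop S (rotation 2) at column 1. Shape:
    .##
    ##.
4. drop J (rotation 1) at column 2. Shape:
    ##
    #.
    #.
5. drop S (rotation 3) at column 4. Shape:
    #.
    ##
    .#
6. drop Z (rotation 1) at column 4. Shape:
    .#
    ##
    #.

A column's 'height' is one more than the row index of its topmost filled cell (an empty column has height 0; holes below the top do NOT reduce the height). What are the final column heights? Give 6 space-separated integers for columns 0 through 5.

Answer: 3 4 8 8 5 6

Derivation:
Drop 1: J rot2 at col 1 lands with bottom-row=0; cleared 0 line(s) (total 0); column heights now [0 2 2 2 0 0], max=2
Drop 2: I rot0 at col 0 lands with bottom-row=2; cleared 0 line(s) (total 0); column heights now [3 3 3 3 0 0], max=3
Drop 3: S rot2 at col 1 lands with bottom-row=3; cleared 0 line(s) (total 0); column heights now [3 4 5 5 0 0], max=5
Drop 4: J rot1 at col 2 lands with bottom-row=5; cleared 0 line(s) (total 0); column heights now [3 4 8 8 0 0], max=8
Drop 5: S rot3 at col 4 lands with bottom-row=0; cleared 0 line(s) (total 0); column heights now [3 4 8 8 3 2], max=8
Drop 6: Z rot1 at col 4 lands with bottom-row=3; cleared 0 line(s) (total 0); column heights now [3 4 8 8 5 6], max=8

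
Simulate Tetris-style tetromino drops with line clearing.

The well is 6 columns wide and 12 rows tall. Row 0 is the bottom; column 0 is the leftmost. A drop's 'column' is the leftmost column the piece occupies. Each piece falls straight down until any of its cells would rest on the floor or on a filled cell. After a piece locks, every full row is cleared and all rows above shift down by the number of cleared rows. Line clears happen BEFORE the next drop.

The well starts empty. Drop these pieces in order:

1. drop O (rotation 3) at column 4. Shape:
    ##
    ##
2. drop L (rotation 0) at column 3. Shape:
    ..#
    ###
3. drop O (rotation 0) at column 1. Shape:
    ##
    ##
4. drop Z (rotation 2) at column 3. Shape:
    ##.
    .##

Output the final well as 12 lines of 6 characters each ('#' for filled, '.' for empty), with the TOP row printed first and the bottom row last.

Drop 1: O rot3 at col 4 lands with bottom-row=0; cleared 0 line(s) (total 0); column heights now [0 0 0 0 2 2], max=2
Drop 2: L rot0 at col 3 lands with bottom-row=2; cleared 0 line(s) (total 0); column heights now [0 0 0 3 3 4], max=4
Drop 3: O rot0 at col 1 lands with bottom-row=0; cleared 0 line(s) (total 0); column heights now [0 2 2 3 3 4], max=4
Drop 4: Z rot2 at col 3 lands with bottom-row=4; cleared 0 line(s) (total 0); column heights now [0 2 2 6 6 5], max=6

Answer: ......
......
......
......
......
......
...##.
....##
.....#
...###
.##.##
.##.##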